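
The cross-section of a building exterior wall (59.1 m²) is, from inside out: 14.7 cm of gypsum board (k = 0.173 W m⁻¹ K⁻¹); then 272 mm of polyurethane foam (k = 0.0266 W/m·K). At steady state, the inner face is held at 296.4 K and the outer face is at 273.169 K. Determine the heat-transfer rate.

Q = 124 W

Series thermal resistances, inner to outer:
  R_gypsum board = L/(kA) = 0.147/(0.173·59.1) = 0.01438 K/W
  R_polyurethane foam = L/(kA) = 0.272/(0.0266·59.1) = 0.1730 K/W
ΣR = 0.01438 + 0.1730 = 0.1874 K/W
Q = ΔT/ΣR = (296.4 K − 273.169 K)/0.1874 = 124 W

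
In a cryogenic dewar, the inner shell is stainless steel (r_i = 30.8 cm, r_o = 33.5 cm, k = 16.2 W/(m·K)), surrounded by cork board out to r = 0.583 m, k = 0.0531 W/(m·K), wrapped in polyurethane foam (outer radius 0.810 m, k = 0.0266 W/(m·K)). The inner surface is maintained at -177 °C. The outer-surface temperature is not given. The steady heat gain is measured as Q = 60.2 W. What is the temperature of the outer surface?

Series resistances:
  R_stainless steel = (1/0.308 − 1/0.335)/(4πk) = 0.2617/(4π·16.2) = 0.001285 K/W
  R_cork board = (1/0.335 − 1/0.583)/(4πk) = 1.270/(4π·0.0531) = 1.903 K/W
  R_polyurethane foam = (1/0.583 − 1/0.810)/(4πk) = 0.4807/(4π·0.0266) = 1.438 K/W
ΣR = 3.342 K/W
ΔT = Q·ΣR = 60.2 × 3.342 = 201.2 K
Heat flows inward, so T_out = T_in + ΔT = -177 + 201.2 = 24.2 °C

T_out = 24.2 °C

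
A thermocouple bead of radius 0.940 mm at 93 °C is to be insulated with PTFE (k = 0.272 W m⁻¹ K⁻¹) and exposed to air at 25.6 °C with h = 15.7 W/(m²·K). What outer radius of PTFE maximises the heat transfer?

r_cr = 3.46 cm

For a sphere, r_cr = 2k_ins/h = 2·0.272/15.7 = 0.0346 m = 3.46 cm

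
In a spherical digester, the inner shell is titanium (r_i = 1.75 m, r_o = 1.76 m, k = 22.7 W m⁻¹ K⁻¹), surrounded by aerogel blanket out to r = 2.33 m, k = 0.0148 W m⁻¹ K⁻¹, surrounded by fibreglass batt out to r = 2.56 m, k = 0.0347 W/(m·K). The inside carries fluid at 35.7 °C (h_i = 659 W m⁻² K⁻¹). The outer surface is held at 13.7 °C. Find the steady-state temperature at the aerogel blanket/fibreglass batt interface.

T = 16.0 °C

Treat each layer as a resistance in series:
  R_conv,in = 1/(4πr²h) = 1/(4π·1.75²·659) = 3.943×10^-5 K/W
  R_titanium = (1/1.75 − 1/1.76)/(4πk) = 0.003247/(4π·22.7) = 1.138×10^-5 K/W
  R_aerogel blanket = (1/1.76 − 1/2.33)/(4πk) = 0.1390/(4π·0.0148) = 0.7474 K/W
  R_fibreglass batt = (1/2.33 − 1/2.56)/(4πk) = 0.03856/(4π·0.0347) = 0.08843 K/W
ΣR = 3.943×10^-5 + 1.138×10^-5 + 0.7474 + 0.08843 = 0.8359 K/W
Q = ΔT/ΣR = (35.7 °C − 13.7 °C)/0.8359 = 26.32 W
From the inner boundary to the aerogel blanket/fibreglass batt interface, ΣR_partial = 0.7475 K/W.
T_interface = T_in − Q·ΣR_partial = 35.7 °C − (26.32)(0.7475) = 16.0 °C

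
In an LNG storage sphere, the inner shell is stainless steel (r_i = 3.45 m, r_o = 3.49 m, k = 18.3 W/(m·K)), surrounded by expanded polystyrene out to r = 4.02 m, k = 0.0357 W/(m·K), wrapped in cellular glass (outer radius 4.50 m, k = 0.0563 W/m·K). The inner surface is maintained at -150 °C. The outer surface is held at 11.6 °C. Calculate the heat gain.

Resistance network (inner→outer):
  R_stainless steel = (1/3.45 − 1/3.49)/(4πk) = 0.003322/(4π·18.3) = 1.445×10^-5 K/W
  R_expanded polystyrene = (1/3.49 − 1/4.02)/(4πk) = 0.03778/(4π·0.0357) = 0.08421 K/W
  R_cellular glass = (1/4.02 − 1/4.50)/(4πk) = 0.02653/(4π·0.0563) = 0.03750 K/W
ΣR = 1.445×10^-5 + 0.08421 + 0.03750 = 0.1217 K/W
Q = ΔT/ΣR = (-150 °C − 11.6 °C)/0.1217 = -1330 W
(Negative Q ⇒ heat flows inward; heat gain = 1330 W.)

Q = 1330 W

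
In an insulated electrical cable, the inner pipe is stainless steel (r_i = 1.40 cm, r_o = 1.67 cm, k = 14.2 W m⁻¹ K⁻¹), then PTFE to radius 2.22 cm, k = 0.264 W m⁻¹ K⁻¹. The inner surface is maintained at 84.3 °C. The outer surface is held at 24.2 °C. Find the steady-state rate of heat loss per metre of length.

Q' = 346 W/m

Resistance network (inner→outer):
  R'_stainless steel = ln(0.0167/0.0140)/(2πk) = 0.1764/(2π·14.2) = 0.001977 m·K/W
  R'_PTFE = ln(0.0222/0.0167)/(2πk) = 0.2847/(2π·0.264) = 0.1716 m·K/W
ΣR = 0.001977 + 0.1716 = 0.1736 m·K/W
Q' = ΔT/ΣR = (84.3 °C − 24.2 °C)/0.1736 = 346 W/m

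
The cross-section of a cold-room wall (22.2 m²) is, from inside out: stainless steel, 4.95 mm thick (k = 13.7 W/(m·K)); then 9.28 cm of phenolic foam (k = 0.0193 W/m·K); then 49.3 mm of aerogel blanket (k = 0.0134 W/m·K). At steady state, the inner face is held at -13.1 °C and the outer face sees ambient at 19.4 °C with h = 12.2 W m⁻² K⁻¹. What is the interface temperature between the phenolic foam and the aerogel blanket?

Series thermal resistances, inner to outer:
  R_stainless steel = L/(kA) = 0.00495/(13.7·22.2) = 1.628×10^-5 K/W
  R_phenolic foam = L/(kA) = 0.0928/(0.0193·22.2) = 0.2166 K/W
  R_aerogel blanket = L/(kA) = 0.0493/(0.0134·22.2) = 0.1657 K/W
  R_conv,out = 1/(hA) = 1/(12.2·22.2) = 0.003692 K/W
ΣR = 1.628×10^-5 + 0.2166 + 0.1657 + 0.003692 = 0.3860 K/W
Q = ΔT/ΣR = (-13.1 °C − 19.4 °C)/0.3860 = -84.20 W
From the inner boundary to the phenolic foam/aerogel blanket interface, ΣR_partial = 0.2166 K/W.
T_interface = T_in − Q·ΣR_partial = -13.1 °C − (-84.20)(0.2166) = 5.14 °C

T = 5.14 °C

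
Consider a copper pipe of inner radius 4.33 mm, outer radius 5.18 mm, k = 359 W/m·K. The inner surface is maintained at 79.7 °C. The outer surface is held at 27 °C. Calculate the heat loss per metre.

Q' = 2πk·ΔT/ln(r₂/r₁) = 2π × 359 × 52.7 / ln(0.00518/0.00433) = 6.63×10^5 W/m

Q' = 663 kW/m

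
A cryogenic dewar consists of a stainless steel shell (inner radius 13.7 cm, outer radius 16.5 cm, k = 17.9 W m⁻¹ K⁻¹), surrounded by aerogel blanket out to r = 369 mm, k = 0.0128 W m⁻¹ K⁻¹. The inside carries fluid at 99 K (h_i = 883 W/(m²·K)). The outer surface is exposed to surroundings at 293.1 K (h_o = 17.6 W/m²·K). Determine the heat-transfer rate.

Q = 9.30 W

Series thermal resistances, inner to outer:
  R_conv,in = 1/(4πr²h) = 1/(4π·0.137²·883) = 0.004802 K/W
  R_stainless steel = (1/0.137 − 1/0.165)/(4πk) = 1.239/(4π·17.9) = 0.005507 K/W
  R_aerogel blanket = (1/0.165 − 1/0.369)/(4πk) = 3.351/(4π·0.0128) = 20.83 K/W
  R_conv,out = 1/(4πr²h) = 1/(4π·0.369²·17.6) = 0.03321 K/W
ΣR = 0.004802 + 0.005507 + 20.83 + 0.03321 = 20.87 K/W
Q = ΔT/ΣR = (99 K − 293.1 K)/20.87 = -9.30 W
(Negative Q ⇒ heat flows inward; heat gain = 9.30 W.)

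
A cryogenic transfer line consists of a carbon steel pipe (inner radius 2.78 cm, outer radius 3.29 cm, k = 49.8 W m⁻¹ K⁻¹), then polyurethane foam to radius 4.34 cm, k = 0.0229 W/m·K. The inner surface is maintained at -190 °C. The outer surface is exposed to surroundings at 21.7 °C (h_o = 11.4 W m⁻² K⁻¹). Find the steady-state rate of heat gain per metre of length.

Series thermal resistances, inner to outer:
  R'_carbon steel = ln(0.0329/0.0278)/(2πk) = 0.1684/(2π·49.8) = 5.383×10^-4 m·K/W
  R'_polyurethane foam = ln(0.0434/0.0329)/(2πk) = 0.2770/(2π·0.0229) = 1.925 m·K/W
  R'_conv,out = 1/(2πr h) = 1/(2π·0.0434·11.4) = 0.3217 m·K/W
ΣR = 5.383×10^-4 + 1.925 + 0.3217 = 2.247 m·K/W
Q' = ΔT/ΣR = (-190 °C − 21.7 °C)/2.247 = -94.2 W/m
(Negative Q' ⇒ heat flows inward; heat gain = 94.2 W/m.)

Q' = 94.2 W/m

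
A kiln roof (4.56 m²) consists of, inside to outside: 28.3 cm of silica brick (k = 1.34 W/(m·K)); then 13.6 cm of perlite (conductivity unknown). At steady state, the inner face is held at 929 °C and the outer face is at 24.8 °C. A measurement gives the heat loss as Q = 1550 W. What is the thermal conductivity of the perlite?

k = 0.0555 W/m·K

ΣR = ΔT/Q = |929 − 24.8|/1550 = 0.5834 K/W
Known resistances:
  R_silica brick = L/(kA) = 0.283/(1.34·4.56) = 0.04631 K/W
R_perlite = ΣR − ΣR_known = 0.5834 − 0.04631 = 0.5371 K/W
L/(kA) = 0.5371 ⇒ k = 0.136/(0.5371·4.56) = 0.0555 W/m·K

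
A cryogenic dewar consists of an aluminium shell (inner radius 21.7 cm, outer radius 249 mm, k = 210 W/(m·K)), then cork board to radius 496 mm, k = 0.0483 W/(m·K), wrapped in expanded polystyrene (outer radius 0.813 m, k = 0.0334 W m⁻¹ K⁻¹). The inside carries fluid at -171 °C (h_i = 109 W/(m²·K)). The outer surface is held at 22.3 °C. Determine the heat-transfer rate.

Treat each layer as a resistance in series:
  R_conv,in = 1/(4πr²h) = 1/(4π·0.217²·109) = 0.01550 K/W
  R_aluminium = (1/0.217 − 1/0.249)/(4πk) = 0.5922/(4π·210) = 2.244×10^-4 K/W
  R_cork board = (1/0.249 − 1/0.496)/(4πk) = 2.000/(4π·0.0483) = 3.295 K/W
  R_expanded polystyrene = (1/0.496 − 1/0.813)/(4πk) = 0.7861/(4π·0.0334) = 1.873 K/W
ΣR = 0.01550 + 2.244×10^-4 + 3.295 + 1.873 = 5.184 K/W
Q = ΔT/ΣR = (-171 °C − 22.3 °C)/5.184 = -37.3 W
(Negative Q ⇒ heat flows inward; heat gain = 37.3 W.)

Q = 37.3 W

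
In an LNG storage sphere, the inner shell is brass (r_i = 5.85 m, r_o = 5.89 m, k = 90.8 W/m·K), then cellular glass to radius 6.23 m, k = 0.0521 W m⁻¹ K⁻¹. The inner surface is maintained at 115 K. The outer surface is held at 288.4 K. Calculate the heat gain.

Q = 12.3 kW

Resistance network (inner→outer):
  R_brass = (1/5.85 − 1/5.89)/(4πk) = 0.001161/(4π·90.8) = 1.017×10^-6 K/W
  R_cellular glass = (1/5.89 − 1/6.23)/(4πk) = 0.009266/(4π·0.0521) = 0.01415 K/W
ΣR = 1.017×10^-6 + 0.01415 = 0.01415 K/W
Q = ΔT/ΣR = (115 K − 288.4 K)/0.01415 = -12300 W
(Negative Q ⇒ heat flows inward; heat gain = 12300 W.)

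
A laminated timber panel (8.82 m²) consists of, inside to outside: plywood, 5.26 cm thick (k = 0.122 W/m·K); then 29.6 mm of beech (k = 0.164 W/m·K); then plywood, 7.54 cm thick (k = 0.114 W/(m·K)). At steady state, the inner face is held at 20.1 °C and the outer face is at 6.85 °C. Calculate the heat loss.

Resistance network (inner→outer):
  R_plywood = L/(kA) = 0.0526/(0.122·8.82) = 0.04888 K/W
  R_beech = L/(kA) = 0.0296/(0.164·8.82) = 0.02046 K/W
  R_plywood = L/(kA) = 0.0754/(0.114·8.82) = 0.07499 K/W
ΣR = 0.04888 + 0.02046 + 0.07499 = 0.1443 K/W
Q = ΔT/ΣR = (20.1 °C − 6.85 °C)/0.1443 = 91.8 W

Q = 91.8 W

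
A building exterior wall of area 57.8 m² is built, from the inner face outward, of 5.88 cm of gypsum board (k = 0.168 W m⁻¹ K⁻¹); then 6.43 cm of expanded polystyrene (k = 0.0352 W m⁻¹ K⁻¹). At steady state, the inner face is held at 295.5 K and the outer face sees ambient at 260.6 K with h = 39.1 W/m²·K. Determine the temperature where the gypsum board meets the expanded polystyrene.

Resistance network (inner→outer):
  R_gypsum board = L/(kA) = 0.0588/(0.168·57.8) = 0.006055 K/W
  R_expanded polystyrene = L/(kA) = 0.0643/(0.0352·57.8) = 0.03160 K/W
  R_conv,out = 1/(hA) = 1/(39.1·57.8) = 4.425×10^-4 K/W
ΣR = 0.006055 + 0.03160 + 4.425×10^-4 = 0.03810 K/W
Q = ΔT/ΣR = (295.5 K − 260.6 K)/0.03810 = 916.0 W
From the inner boundary to the gypsum board/expanded polystyrene interface, ΣR_partial = 0.006055 K/W.
T_interface = T_in − Q·ΣR_partial = 295.5 K − (916.0)(0.006055) = 290.0 K

T = 290.0 K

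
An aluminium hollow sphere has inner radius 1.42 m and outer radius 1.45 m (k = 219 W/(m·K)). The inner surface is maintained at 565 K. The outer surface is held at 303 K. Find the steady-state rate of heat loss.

Q = 4πk·ΔT/(1/r₁ − 1/r₂) = 4π × 219 × 262 / (1/1.42 − 1/1.45) = 4.95×10^7 W

Q = 49500 kW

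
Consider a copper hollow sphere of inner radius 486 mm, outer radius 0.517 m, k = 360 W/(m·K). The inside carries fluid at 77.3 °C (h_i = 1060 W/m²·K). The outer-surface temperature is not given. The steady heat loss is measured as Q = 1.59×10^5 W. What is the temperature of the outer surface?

Series resistances:
  R_conv,in = 1/(4πr²h) = 1/(4π·0.486²·1060) = 3.178×10^-4 K/W
  R_copper = (1/0.486 − 1/0.517)/(4πk) = 0.1234/(4π·360) = 2.727×10^-5 K/W
ΣR = 3.451×10^-4 K/W
ΔT = Q·ΣR = 1.59×10^5 × 3.451×10^-4 = 54.87 K
Heat flows outward, so T_out = T_in − ΔT = 77.3 − 54.87 = 22.4 °C

T_out = 22.4 °C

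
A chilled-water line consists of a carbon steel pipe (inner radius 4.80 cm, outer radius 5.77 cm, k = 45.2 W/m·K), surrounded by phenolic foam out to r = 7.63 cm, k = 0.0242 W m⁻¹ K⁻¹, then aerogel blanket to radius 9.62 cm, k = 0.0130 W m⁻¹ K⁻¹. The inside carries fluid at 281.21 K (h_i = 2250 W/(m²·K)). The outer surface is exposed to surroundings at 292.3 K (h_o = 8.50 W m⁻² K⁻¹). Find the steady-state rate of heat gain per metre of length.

Q' = 2.28 W/m

Resistance network (inner→outer):
  R'_conv,in = 1/(2πr h) = 1/(2π·0.0480·2250) = 0.001474 m·K/W
  R'_carbon steel = ln(0.0577/0.0480)/(2πk) = 0.1841/(2π·45.2) = 6.481×10^-4 m·K/W
  R'_phenolic foam = ln(0.0763/0.0577)/(2πk) = 0.2794/(2π·0.0242) = 1.838 m·K/W
  R'_aerogel blanket = ln(0.0962/0.0763)/(2πk) = 0.2318/(2π·0.0130) = 2.837 m·K/W
  R'_conv,out = 1/(2πr h) = 1/(2π·0.0962·8.50) = 0.1946 m·K/W
ΣR = 0.001474 + 6.481×10^-4 + 1.838 + 2.837 + 0.1946 = 4.872 m·K/W
Q' = ΔT/ΣR = (281.21 K − 292.3 K)/4.872 = -2.28 W/m
(Negative Q' ⇒ heat flows inward; heat gain = 2.28 W/m.)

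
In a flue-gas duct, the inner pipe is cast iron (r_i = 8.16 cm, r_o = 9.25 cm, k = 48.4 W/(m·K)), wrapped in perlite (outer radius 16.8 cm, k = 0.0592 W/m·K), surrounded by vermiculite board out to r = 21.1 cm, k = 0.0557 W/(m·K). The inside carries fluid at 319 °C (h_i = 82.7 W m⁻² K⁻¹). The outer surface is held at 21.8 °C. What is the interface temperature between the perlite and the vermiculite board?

Treat each layer as a resistance in series:
  R'_conv,in = 1/(2πr h) = 1/(2π·0.0816·82.7) = 0.02358 m·K/W
  R'_cast iron = ln(0.0925/0.0816)/(2πk) = 0.1254/(2π·48.4) = 4.123×10^-4 m·K/W
  R'_perlite = ln(0.168/0.0925)/(2πk) = 0.5968/(2π·0.0592) = 1.604 m·K/W
  R'_vermiculite board = ln(0.211/0.168)/(2πk) = 0.2279/(2π·0.0557) = 0.6512 m·K/W
ΣR = 0.02358 + 4.123×10^-4 + 1.604 + 0.6512 = 2.279 m·K/W
Q' = ΔT/ΣR = (319 °C − 21.8 °C)/2.279 = 130.4 W/m
From the inner boundary to the perlite/vermiculite board interface, ΣR_partial = 1.628 m·K/W.
T_interface = T_in − Q'·ΣR_partial = 319 °C − (130.4)(1.628) = 107 °C

T = 107 °C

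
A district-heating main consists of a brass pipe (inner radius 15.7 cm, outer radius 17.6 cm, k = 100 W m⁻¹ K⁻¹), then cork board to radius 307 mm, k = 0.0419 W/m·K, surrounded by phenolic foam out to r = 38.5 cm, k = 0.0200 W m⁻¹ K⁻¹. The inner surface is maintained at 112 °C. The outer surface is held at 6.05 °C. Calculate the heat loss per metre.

Series thermal resistances, inner to outer:
  R'_brass = ln(0.176/0.157)/(2πk) = 0.1142/(2π·100) = 1.818×10^-4 m·K/W
  R'_cork board = ln(0.307/0.176)/(2πk) = 0.5564/(2π·0.0419) = 2.113 m·K/W
  R'_phenolic foam = ln(0.385/0.307)/(2πk) = 0.2264/(2π·0.0200) = 1.802 m·K/W
ΣR = 1.818×10^-4 + 2.113 + 1.802 = 3.915 m·K/W
Q' = ΔT/ΣR = (112 °C − 6.05 °C)/3.915 = 27.1 W/m

Q' = 27.1 W/m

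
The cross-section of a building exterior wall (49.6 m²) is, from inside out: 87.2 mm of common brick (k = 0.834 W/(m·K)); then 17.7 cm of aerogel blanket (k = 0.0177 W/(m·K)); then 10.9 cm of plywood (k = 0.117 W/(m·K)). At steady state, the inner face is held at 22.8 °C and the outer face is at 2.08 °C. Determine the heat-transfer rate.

Q = 93.1 W

Treat each layer as a resistance in series:
  R_common brick = L/(kA) = 0.0872/(0.834·49.6) = 0.002108 K/W
  R_aerogel blanket = L/(kA) = 0.177/(0.0177·49.6) = 0.2016 K/W
  R_plywood = L/(kA) = 0.109/(0.117·49.6) = 0.01878 K/W
ΣR = 0.002108 + 0.2016 + 0.01878 = 0.2225 K/W
Q = ΔT/ΣR = (22.8 °C − 2.08 °C)/0.2225 = 93.1 W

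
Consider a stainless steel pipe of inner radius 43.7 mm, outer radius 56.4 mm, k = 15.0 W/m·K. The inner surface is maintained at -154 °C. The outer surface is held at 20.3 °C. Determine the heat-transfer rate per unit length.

Q' = 2πk·ΔT/ln(r₂/r₁) = 2π × 15.0 × 174.3 / ln(0.0564/0.0437) = 64400 W/m

Q' = 64400 W/m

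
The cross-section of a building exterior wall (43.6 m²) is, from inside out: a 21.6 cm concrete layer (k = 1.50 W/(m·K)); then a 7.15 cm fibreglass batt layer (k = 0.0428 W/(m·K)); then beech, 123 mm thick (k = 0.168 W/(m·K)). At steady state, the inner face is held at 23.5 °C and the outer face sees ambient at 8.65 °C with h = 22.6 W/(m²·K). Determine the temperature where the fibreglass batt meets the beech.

T = 13.1 °C

Treat each layer as a resistance in series:
  R_concrete = L/(kA) = 0.216/(1.50·43.6) = 0.003303 K/W
  R_fibreglass batt = L/(kA) = 0.0715/(0.0428·43.6) = 0.03832 K/W
  R_beech = L/(kA) = 0.123/(0.168·43.6) = 0.01679 K/W
  R_conv,out = 1/(hA) = 1/(22.6·43.6) = 0.001015 K/W
ΣR = 0.003303 + 0.03832 + 0.01679 + 0.001015 = 0.05943 K/W
Q = ΔT/ΣR = (23.5 °C − 8.65 °C)/0.05943 = 249.9 W
From the inner boundary to the fibreglass batt/beech interface, ΣR_partial = 0.04162 K/W.
T_interface = T_in − Q·ΣR_partial = 23.5 °C − (249.9)(0.04162) = 13.1 °C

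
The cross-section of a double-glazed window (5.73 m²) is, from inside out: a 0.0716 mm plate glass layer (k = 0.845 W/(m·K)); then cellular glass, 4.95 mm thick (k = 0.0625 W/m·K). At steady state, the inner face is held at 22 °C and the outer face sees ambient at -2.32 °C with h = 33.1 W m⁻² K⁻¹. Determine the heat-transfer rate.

Resistance network (inner→outer):
  R_plate glass = L/(kA) = 7.16×10^-5/(0.845·5.73) = 1.479×10^-5 K/W
  R_cellular glass = L/(kA) = 0.00495/(0.0625·5.73) = 0.01382 K/W
  R_conv,out = 1/(hA) = 1/(33.1·5.73) = 0.005273 K/W
ΣR = 1.479×10^-5 + 0.01382 + 0.005273 = 0.01911 K/W
Q = ΔT/ΣR = (22 °C − -2.32 °C)/0.01911 = 1270 W

Q = 1270 W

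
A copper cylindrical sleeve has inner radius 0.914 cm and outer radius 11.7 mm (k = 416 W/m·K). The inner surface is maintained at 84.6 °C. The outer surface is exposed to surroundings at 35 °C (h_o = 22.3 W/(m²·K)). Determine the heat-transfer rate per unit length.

Resistance network (inner→outer):
  R'_copper = ln(0.0117/0.00914)/(2πk) = 0.2469/(2π·416) = 9.447×10^-5 m·K/W
  R'_conv,out = 1/(2πr h) = 1/(2π·0.0117·22.3) = 0.6100 m·K/W
ΣR = 9.447×10^-5 + 0.6100 = 0.6101 m·K/W
Q' = ΔT/ΣR = (84.6 °C − 35 °C)/0.6101 = 81.3 W/m

Q' = 81.3 W/m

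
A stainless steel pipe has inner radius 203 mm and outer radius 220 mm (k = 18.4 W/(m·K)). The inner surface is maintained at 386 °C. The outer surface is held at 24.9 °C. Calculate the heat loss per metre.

Q' = 2πk·ΔT/ln(r₂/r₁) = 2π × 18.4 × 361.1 / ln(0.220/0.203) = 5.19×10^5 W/m

Q' = 5.19×10^5 W/m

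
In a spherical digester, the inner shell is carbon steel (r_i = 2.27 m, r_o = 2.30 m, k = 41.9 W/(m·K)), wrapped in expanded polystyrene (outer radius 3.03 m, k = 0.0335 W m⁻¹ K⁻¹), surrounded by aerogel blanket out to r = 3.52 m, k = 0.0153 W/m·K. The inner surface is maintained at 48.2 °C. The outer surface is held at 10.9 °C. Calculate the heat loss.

Treat each layer as a resistance in series:
  R_carbon steel = (1/2.27 − 1/2.30)/(4πk) = 0.005746/(4π·41.9) = 1.091×10^-5 K/W
  R_expanded polystyrene = (1/2.30 − 1/3.03)/(4πk) = 0.1047/(4π·0.0335) = 0.2488 K/W
  R_aerogel blanket = (1/3.03 − 1/3.52)/(4πk) = 0.04594/(4π·0.0153) = 0.2390 K/W
ΣR = 1.091×10^-5 + 0.2488 + 0.2390 = 0.4878 K/W
Q = ΔT/ΣR = (48.2 °C − 10.9 °C)/0.4878 = 76.5 W

Q = 76.5 W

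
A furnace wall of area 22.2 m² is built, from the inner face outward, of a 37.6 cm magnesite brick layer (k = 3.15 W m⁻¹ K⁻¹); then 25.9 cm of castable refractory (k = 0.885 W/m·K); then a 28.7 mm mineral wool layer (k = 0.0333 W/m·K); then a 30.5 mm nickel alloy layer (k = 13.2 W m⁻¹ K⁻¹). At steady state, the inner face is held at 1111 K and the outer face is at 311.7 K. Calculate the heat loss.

Q = 13.9 kW

Series thermal resistances, inner to outer:
  R_magnesite brick = L/(kA) = 0.376/(3.15·22.2) = 0.005377 K/W
  R_castable refractory = L/(kA) = 0.259/(0.885·22.2) = 0.01318 K/W
  R_mineral wool = L/(kA) = 0.0287/(0.0333·22.2) = 0.03882 K/W
  R_nickel alloy = L/(kA) = 0.0305/(13.2·22.2) = 1.041×10^-4 K/W
ΣR = 0.005377 + 0.01318 + 0.03882 + 1.041×10^-4 = 0.05748 K/W
Q = ΔT/ΣR = (1111 K − 311.7 K)/0.05748 = 13900 W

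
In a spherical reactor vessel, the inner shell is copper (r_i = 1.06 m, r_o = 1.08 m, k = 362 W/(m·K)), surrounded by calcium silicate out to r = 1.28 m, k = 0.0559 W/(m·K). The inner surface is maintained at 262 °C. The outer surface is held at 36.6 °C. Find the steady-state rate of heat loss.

Series thermal resistances, inner to outer:
  R_copper = (1/1.06 − 1/1.08)/(4πk) = 0.01747/(4π·362) = 3.840×10^-6 K/W
  R_calcium silicate = (1/1.08 − 1/1.28)/(4πk) = 0.1447/(4π·0.0559) = 0.2060 K/W
ΣR = 3.840×10^-6 + 0.2060 = 0.2060 K/W
Q = ΔT/ΣR = (262 °C − 36.6 °C)/0.2060 = 1090 W

Q = 1090 W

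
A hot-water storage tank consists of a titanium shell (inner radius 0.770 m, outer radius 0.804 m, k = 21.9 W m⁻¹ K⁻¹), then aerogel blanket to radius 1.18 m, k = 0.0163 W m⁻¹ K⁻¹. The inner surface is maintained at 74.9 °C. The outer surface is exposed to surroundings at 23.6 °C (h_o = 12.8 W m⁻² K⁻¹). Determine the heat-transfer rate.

Treat each layer as a resistance in series:
  R_titanium = (1/0.770 − 1/0.804)/(4πk) = 0.05492/(4π·21.9) = 1.996×10^-4 K/W
  R_aerogel blanket = (1/0.804 − 1/1.18)/(4πk) = 0.3963/(4π·0.0163) = 1.935 K/W
  R_conv,out = 1/(4πr²h) = 1/(4π·1.18²·12.8) = 0.004465 K/W
ΣR = 1.996×10^-4 + 1.935 + 0.004465 = 1.940 K/W
Q = ΔT/ΣR = (74.9 °C − 23.6 °C)/1.940 = 26.4 W

Q = 26.4 W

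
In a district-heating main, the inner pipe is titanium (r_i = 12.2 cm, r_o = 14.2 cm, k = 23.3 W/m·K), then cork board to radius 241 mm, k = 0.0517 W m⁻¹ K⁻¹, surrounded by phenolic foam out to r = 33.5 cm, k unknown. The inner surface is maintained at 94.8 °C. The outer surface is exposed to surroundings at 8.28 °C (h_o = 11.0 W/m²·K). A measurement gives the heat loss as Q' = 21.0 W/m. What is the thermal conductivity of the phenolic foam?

ΣR = ΔT/Q' = |94.8 − 8.28|/21.0 = 4.120 m·K/W
Known resistances:
  R'_titanium = ln(0.142/0.122)/(2πk) = 0.1518/(2π·23.3) = 0.001037 m·K/W
  R'_cork board = ln(0.241/0.142)/(2πk) = 0.5290/(2π·0.0517) = 1.628 m·K/W
  R'_conv,out = 1/(2πr h) = 1/(2π·0.335·11.0) = 0.04319 m·K/W
R_phenolic foam = ΣR − ΣR_known = 4.120 − 1.672 = 2.448 m·K/W
ln(r₂/r₁)/(2πk) = 2.448 ⇒ k = 0.3293/(2π·2.448) = 0.0214 W/m·K

k = 0.0214 W/m·K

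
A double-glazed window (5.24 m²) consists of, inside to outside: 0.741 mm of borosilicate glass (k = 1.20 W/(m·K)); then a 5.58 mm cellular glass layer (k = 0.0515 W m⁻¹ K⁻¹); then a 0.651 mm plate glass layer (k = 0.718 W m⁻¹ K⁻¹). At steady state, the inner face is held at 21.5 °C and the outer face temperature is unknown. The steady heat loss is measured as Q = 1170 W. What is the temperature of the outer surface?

T_out = -3.03 °C

Series resistances:
  R_borosilicate glass = L/(kA) = 7.41×10^-4/(1.20·5.24) = 1.178×10^-4 K/W
  R_cellular glass = L/(kA) = 0.00558/(0.0515·5.24) = 0.02068 K/W
  R_plate glass = L/(kA) = 6.51×10^-4/(0.718·5.24) = 1.730×10^-4 K/W
ΣR = 0.02097 K/W
ΔT = Q·ΣR = 1170 × 0.02097 = 24.53 K
Heat flows outward, so T_out = T_in − ΔT = 21.5 − 24.53 = -3.03 °C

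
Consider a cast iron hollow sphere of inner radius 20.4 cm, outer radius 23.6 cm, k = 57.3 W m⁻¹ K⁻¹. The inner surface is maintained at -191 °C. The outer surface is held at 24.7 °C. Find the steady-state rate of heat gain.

Q = 234 kW

Q = 4πk·ΔT/(1/r₁ − 1/r₂) = 4π × 57.3 × 215.7 / (1/0.204 − 1/0.236) = 2.34×10^5 W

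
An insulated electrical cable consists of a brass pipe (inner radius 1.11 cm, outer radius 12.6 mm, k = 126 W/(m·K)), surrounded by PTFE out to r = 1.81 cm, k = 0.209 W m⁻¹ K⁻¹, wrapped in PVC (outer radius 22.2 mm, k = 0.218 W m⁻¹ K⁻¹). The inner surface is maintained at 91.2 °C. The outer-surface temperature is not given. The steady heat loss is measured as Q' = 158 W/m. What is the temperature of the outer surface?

T_out = 24.0 °C

Sum the resistances:
  R'_brass = ln(0.0126/0.0111)/(2πk) = 0.1268/(2π·126) = 1.601×10^-4 m·K/W
  R'_PTFE = ln(0.0181/0.0126)/(2πk) = 0.3622/(2π·0.209) = 0.2758 m·K/W
  R'_PVC = ln(0.0222/0.0181)/(2πk) = 0.2042/(2π·0.218) = 0.1491 m·K/W
ΣR = 0.4251 m·K/W
ΔT = Q'·ΣR = 158 × 0.4251 = 67.17 K
Heat flows outward, so T_out = T_in − ΔT = 91.2 − 67.17 = 24.0 °C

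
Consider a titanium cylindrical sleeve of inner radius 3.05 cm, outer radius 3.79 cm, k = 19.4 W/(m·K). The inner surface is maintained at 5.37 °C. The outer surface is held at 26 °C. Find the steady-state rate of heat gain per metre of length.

Q' = 2πk·ΔT/ln(r₂/r₁) = 2π × 19.4 × 20.63 / ln(0.0379/0.0305) = 11600 W/m

Q' = 11.6 kW/m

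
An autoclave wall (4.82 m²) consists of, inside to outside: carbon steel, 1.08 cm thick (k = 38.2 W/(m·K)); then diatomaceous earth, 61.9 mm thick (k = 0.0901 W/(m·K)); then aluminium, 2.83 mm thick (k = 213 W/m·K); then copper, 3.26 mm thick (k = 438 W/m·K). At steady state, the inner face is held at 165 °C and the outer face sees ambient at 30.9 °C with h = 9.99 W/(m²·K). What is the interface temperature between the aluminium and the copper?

T = 47.9 °C

Resistance network (inner→outer):
  R_carbon steel = L/(kA) = 0.0108/(38.2·4.82) = 5.866×10^-5 K/W
  R_diatomaceous earth = L/(kA) = 0.0619/(0.0901·4.82) = 0.1425 K/W
  R_aluminium = L/(kA) = 0.00283/(213·4.82) = 2.757×10^-6 K/W
  R_copper = L/(kA) = 0.00326/(438·4.82) = 1.544×10^-6 K/W
  R_conv,out = 1/(hA) = 1/(9.99·4.82) = 0.02077 K/W
ΣR = 5.866×10^-5 + 0.1425 + 2.757×10^-6 + 1.544×10^-6 + 0.02077 = 0.1633 K/W
Q = ΔT/ΣR = (165 °C − 30.9 °C)/0.1633 = 821.2 W
From the inner boundary to the aluminium/copper interface, ΣR_partial = 0.1426 K/W.
T_interface = T_in − Q·ΣR_partial = 165 °C − (821.2)(0.1426) = 47.9 °C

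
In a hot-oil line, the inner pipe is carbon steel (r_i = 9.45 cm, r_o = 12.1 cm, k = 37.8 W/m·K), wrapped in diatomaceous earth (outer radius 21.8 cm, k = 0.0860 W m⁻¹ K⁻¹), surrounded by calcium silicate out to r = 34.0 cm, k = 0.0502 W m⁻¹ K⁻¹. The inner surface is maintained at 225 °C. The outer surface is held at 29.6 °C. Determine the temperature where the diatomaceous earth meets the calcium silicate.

Resistance network (inner→outer):
  R'_carbon steel = ln(0.121/0.0945)/(2πk) = 0.2472/(2π·37.8) = 0.001041 m·K/W
  R'_diatomaceous earth = ln(0.218/0.121)/(2πk) = 0.5887/(2π·0.0860) = 1.089 m·K/W
  R'_calcium silicate = ln(0.340/0.218)/(2πk) = 0.4445/(2π·0.0502) = 1.409 m·K/W
ΣR = 0.001041 + 1.089 + 1.409 = 2.499 m·K/W
Q' = ΔT/ΣR = (225 °C − 29.6 °C)/2.499 = 78.19 W/m
From the inner boundary to the diatomaceous earth/calcium silicate interface, ΣR_partial = 1.090 m·K/W.
T_interface = T_in − Q'·ΣR_partial = 225 °C − (78.19)(1.090) = 140 °C

T = 140 °C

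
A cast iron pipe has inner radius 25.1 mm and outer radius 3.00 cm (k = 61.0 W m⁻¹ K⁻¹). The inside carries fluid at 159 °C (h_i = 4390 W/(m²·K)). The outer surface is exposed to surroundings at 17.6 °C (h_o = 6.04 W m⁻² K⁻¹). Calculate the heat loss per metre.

Q' = 161 W/m

Resistance network (inner→outer):
  R'_conv,in = 1/(2πr h) = 1/(2π·0.0251·4390) = 0.001444 m·K/W
  R'_cast iron = ln(0.0300/0.0251)/(2πk) = 0.1783/(2π·61.0) = 4.653×10^-4 m·K/W
  R'_conv,out = 1/(2πr h) = 1/(2π·0.0300·6.04) = 0.8783 m·K/W
ΣR = 0.001444 + 4.653×10^-4 + 0.8783 = 0.8802 m·K/W
Q' = ΔT/ΣR = (159 °C − 17.6 °C)/0.8802 = 161 W/m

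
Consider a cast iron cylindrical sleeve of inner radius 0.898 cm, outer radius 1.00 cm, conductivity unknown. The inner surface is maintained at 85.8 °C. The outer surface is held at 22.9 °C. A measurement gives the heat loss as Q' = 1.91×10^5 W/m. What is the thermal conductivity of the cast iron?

k = 52.0 W/m·K

ΣR = ΔT/Q' = |85.8 − 22.9|/1.91×10^5 = 3.293×10^-4 m·K/W
ln(r₂/r₁)/(2πk) = 3.293×10^-4 ⇒ k = 0.1076/(2π·3.293×10^-4) = 52.0 W/m·K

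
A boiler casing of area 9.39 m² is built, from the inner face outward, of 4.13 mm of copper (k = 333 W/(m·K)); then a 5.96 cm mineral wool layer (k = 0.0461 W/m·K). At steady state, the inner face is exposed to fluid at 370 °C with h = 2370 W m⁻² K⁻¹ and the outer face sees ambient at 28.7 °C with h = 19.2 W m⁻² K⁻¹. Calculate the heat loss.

Q = 2380 W

Series thermal resistances, inner to outer:
  R_conv,in = 1/(hA) = 1/(2370·9.39) = 4.494×10^-5 K/W
  R_copper = L/(kA) = 0.00413/(333·9.39) = 1.321×10^-6 K/W
  R_mineral wool = L/(kA) = 0.0596/(0.0461·9.39) = 0.1377 K/W
  R_conv,out = 1/(hA) = 1/(19.2·9.39) = 0.005547 K/W
ΣR = 4.494×10^-5 + 1.321×10^-6 + 0.1377 + 0.005547 = 0.1433 K/W
Q = ΔT/ΣR = (370 °C − 28.7 °C)/0.1433 = 2380 W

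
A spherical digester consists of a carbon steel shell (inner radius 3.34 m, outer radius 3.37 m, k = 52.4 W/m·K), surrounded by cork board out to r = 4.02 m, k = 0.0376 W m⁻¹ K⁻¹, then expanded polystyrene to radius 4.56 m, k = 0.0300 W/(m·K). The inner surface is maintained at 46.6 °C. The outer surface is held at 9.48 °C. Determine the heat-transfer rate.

Q = 207 W

Series thermal resistances, inner to outer:
  R_carbon steel = (1/3.34 − 1/3.37)/(4πk) = 0.002665/(4π·52.4) = 4.048×10^-6 K/W
  R_cork board = (1/3.37 − 1/4.02)/(4πk) = 0.04798/(4π·0.0376) = 0.1015 K/W
  R_expanded polystyrene = (1/4.02 − 1/4.56)/(4πk) = 0.02946/(4π·0.0300) = 0.07814 K/W
ΣR = 4.048×10^-6 + 0.1015 + 0.07814 = 0.1796 K/W
Q = ΔT/ΣR = (46.6 °C − 9.48 °C)/0.1796 = 207 W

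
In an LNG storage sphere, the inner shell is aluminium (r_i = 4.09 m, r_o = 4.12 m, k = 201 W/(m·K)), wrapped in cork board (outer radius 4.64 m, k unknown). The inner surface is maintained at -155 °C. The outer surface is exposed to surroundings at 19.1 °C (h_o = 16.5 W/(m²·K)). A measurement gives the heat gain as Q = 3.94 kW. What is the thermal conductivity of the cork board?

ΣR = ΔT/Q = |-155 − 19.1|/3940 = 0.04419 K/W
Known resistances:
  R_aluminium = (1/4.09 − 1/4.12)/(4πk) = 0.001780/(4π·201) = 7.048×10^-7 K/W
  R_conv,out = 1/(4πr²h) = 1/(4π·4.64²·16.5) = 2.240×10^-4 K/W
R_cork board = ΣR − ΣR_known = 0.04419 − 2.247×10^-4 = 0.04397 K/W
(1/r₁−1/r₂)/(4πk) = 0.04397 ⇒ k = 0.02720/(4π·0.04397) = 0.0492 W/m·K

k = 0.0492 W/m·K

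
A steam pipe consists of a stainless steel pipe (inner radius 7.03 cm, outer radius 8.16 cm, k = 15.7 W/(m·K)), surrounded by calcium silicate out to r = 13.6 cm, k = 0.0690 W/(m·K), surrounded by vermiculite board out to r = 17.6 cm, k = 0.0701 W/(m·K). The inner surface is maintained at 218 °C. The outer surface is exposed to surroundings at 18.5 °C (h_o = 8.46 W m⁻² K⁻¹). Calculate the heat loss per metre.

Treat each layer as a resistance in series:
  R'_stainless steel = ln(0.0816/0.0703)/(2πk) = 0.1491/(2π·15.7) = 0.001511 m·K/W
  R'_calcium silicate = ln(0.136/0.0816)/(2πk) = 0.5108/(2π·0.0690) = 1.178 m·K/W
  R'_vermiculite board = ln(0.176/0.136)/(2πk) = 0.2578/(2π·0.0701) = 0.5854 m·K/W
  R'_conv,out = 1/(2πr h) = 1/(2π·0.176·8.46) = 0.1069 m·K/W
ΣR = 0.001511 + 1.178 + 0.5854 + 0.1069 = 1.872 m·K/W
Q' = ΔT/ΣR = (218 °C − 18.5 °C)/1.872 = 107 W/m

Q' = 107 W/m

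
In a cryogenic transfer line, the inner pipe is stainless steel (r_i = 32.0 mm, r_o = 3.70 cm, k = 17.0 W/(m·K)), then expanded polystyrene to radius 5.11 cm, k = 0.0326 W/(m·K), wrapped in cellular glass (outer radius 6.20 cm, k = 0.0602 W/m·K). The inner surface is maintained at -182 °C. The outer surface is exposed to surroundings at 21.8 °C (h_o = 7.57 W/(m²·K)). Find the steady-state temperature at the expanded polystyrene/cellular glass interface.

Resistance network (inner→outer):
  R'_stainless steel = ln(0.0370/0.0320)/(2πk) = 0.1452/(2π·17.0) = 0.001359 m·K/W
  R'_expanded polystyrene = ln(0.0511/0.0370)/(2πk) = 0.3229/(2π·0.0326) = 1.576 m·K/W
  R'_cellular glass = ln(0.0620/0.0511)/(2πk) = 0.1933/(2π·0.0602) = 0.5112 m·K/W
  R'_conv,out = 1/(2πr h) = 1/(2π·0.0620·7.57) = 0.3391 m·K/W
ΣR = 0.001359 + 1.576 + 0.5112 + 0.3391 = 2.428 m·K/W
Q' = ΔT/ΣR = (-182 °C − 21.8 °C)/2.428 = -83.94 W/m
From the inner boundary to the expanded polystyrene/cellular glass interface, ΣR_partial = 1.577 m·K/W.
T_interface = T_in − Q'·ΣR_partial = -182 °C − (-83.94)(1.577) = -49.6 °C

T = -49.6 °C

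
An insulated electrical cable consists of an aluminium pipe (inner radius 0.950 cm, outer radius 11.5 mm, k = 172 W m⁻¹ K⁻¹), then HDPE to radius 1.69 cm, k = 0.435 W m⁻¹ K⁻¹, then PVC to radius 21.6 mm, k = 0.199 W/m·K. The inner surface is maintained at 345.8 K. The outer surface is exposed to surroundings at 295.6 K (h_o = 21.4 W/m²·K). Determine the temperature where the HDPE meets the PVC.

Treat each layer as a resistance in series:
  R'_aluminium = ln(0.0115/0.00950)/(2πk) = 0.1911/(2π·172) = 1.768×10^-4 m·K/W
  R'_HDPE = ln(0.0169/0.0115)/(2πk) = 0.3850/(2π·0.435) = 0.1408 m·K/W
  R'_PVC = ln(0.0216/0.0169)/(2πk) = 0.2454/(2π·0.199) = 0.1962 m·K/W
  R'_conv,out = 1/(2πr h) = 1/(2π·0.0216·21.4) = 0.3443 m·K/W
ΣR = 1.768×10^-4 + 0.1408 + 0.1962 + 0.3443 = 0.6815 m·K/W
Q' = ΔT/ΣR = (345.8 K − 295.6 K)/0.6815 = 73.66 W/m
From the inner boundary to the HDPE/PVC interface, ΣR_partial = 0.1410 m·K/W.
T_interface = T_in − Q'·ΣR_partial = 345.8 K − (73.66)(0.1410) = 335.4 K

T = 335.4 K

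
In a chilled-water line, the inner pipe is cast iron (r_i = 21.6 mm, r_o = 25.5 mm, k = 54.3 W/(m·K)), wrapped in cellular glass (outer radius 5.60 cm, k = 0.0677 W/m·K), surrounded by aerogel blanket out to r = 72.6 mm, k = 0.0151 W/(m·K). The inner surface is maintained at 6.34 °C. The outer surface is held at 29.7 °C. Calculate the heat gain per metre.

Q' = 5.09 W/m

Series thermal resistances, inner to outer:
  R'_cast iron = ln(0.0255/0.0216)/(2πk) = 0.1660/(2π·54.3) = 4.865×10^-4 m·K/W
  R'_cellular glass = ln(0.0560/0.0255)/(2πk) = 0.7867/(2π·0.0677) = 1.849 m·K/W
  R'_aerogel blanket = ln(0.0726/0.0560)/(2πk) = 0.2596/(2π·0.0151) = 2.736 m·K/W
ΣR = 4.865×10^-4 + 1.849 + 2.736 = 4.585 m·K/W
Q' = ΔT/ΣR = (6.34 °C − 29.7 °C)/4.585 = -5.09 W/m
(Negative Q' ⇒ heat flows inward; heat gain = 5.09 W/m.)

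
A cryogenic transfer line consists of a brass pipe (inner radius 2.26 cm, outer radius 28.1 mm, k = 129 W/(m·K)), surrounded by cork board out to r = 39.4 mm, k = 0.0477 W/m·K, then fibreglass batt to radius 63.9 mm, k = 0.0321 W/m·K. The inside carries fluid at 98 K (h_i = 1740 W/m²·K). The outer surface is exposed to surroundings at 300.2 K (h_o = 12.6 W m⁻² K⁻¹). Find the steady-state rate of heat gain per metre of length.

Resistance network (inner→outer):
  R'_conv,in = 1/(2πr h) = 1/(2π·0.0226·1740) = 0.004047 m·K/W
  R'_brass = ln(0.0281/0.0226)/(2πk) = 0.2178/(2π·129) = 2.687×10^-4 m·K/W
  R'_cork board = ln(0.0394/0.0281)/(2πk) = 0.3380/(2π·0.0477) = 1.128 m·K/W
  R'_fibreglass batt = ln(0.0639/0.0394)/(2πk) = 0.4836/(2π·0.0321) = 2.398 m·K/W
  R'_conv,out = 1/(2πr h) = 1/(2π·0.0639·12.6) = 0.1977 m·K/W
ΣR = 0.004047 + 2.687×10^-4 + 1.128 + 2.398 + 0.1977 = 3.728 m·K/W
Q' = ΔT/ΣR = (98 K − 300.2 K)/3.728 = -54.2 W/m
(Negative Q' ⇒ heat flows inward; heat gain = 54.2 W/m.)

Q' = 54.2 W/m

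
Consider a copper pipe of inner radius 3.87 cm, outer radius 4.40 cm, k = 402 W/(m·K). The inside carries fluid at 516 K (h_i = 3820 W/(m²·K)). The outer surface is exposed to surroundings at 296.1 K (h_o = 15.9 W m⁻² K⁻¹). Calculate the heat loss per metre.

Treat each layer as a resistance in series:
  R'_conv,in = 1/(2πr h) = 1/(2π·0.0387·3820) = 0.001077 m·K/W
  R'_copper = ln(0.0440/0.0387)/(2πk) = 0.1284/(2π·402) = 5.081×10^-5 m·K/W
  R'_conv,out = 1/(2πr h) = 1/(2π·0.0440·15.9) = 0.2275 m·K/W
ΣR = 0.001077 + 5.081×10^-5 + 0.2275 = 0.2286 m·K/W
Q' = ΔT/ΣR = (516 K − 296.1 K)/0.2286 = 962 W/m

Q' = 962 W/m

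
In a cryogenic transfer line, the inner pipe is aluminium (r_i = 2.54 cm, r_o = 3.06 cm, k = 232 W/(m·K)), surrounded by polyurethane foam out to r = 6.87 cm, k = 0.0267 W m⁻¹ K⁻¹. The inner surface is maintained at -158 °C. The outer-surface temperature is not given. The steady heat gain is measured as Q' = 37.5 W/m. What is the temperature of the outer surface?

T_out = 22.8 °C

Sum the resistances:
  R'_aluminium = ln(0.0306/0.0254)/(2πk) = 0.1863/(2π·232) = 1.278×10^-4 m·K/W
  R'_polyurethane foam = ln(0.0687/0.0306)/(2πk) = 0.8087/(2π·0.0267) = 4.821 m·K/W
ΣR = 4.821 m·K/W
ΔT = Q'·ΣR = 37.5 × 4.821 = 180.8 K
Heat flows inward, so T_out = T_in + ΔT = -158 + 180.8 = 22.8 °C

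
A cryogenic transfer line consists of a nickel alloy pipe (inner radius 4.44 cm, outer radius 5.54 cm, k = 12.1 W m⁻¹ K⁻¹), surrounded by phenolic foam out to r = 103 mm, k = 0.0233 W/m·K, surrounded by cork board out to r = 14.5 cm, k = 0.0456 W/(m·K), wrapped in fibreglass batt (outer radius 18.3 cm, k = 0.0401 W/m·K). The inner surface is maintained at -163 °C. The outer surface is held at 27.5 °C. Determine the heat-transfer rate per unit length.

Series thermal resistances, inner to outer:
  R'_nickel alloy = ln(0.0554/0.0444)/(2πk) = 0.2213/(2π·12.1) = 0.002911 m·K/W
  R'_phenolic foam = ln(0.103/0.0554)/(2πk) = 0.6201/(2π·0.0233) = 4.236 m·K/W
  R'_cork board = ln(0.145/0.103)/(2πk) = 0.3420/(2π·0.0456) = 1.194 m·K/W
  R'_fibreglass batt = ln(0.183/0.145)/(2πk) = 0.2328/(2π·0.0401) = 0.9238 m·K/W
ΣR = 0.002911 + 4.236 + 1.194 + 0.9238 = 6.357 m·K/W
Q' = ΔT/ΣR = (-163 °C − 27.5 °C)/6.357 = -30.0 W/m
(Negative Q' ⇒ heat flows inward; heat gain = 30.0 W/m.)

Q' = 30.0 W/m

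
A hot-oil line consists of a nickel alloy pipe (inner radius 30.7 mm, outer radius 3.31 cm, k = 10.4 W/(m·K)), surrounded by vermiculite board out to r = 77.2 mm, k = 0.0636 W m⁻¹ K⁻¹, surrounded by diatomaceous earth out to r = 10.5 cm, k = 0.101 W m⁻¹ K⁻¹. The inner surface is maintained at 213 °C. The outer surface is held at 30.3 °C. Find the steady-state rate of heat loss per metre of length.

Q' = 70.1 W/m

Resistance network (inner→outer):
  R'_nickel alloy = ln(0.0331/0.0307)/(2πk) = 0.07527/(2π·10.4) = 0.001152 m·K/W
  R'_vermiculite board = ln(0.0772/0.0331)/(2πk) = 0.8469/(2π·0.0636) = 2.119 m·K/W
  R'_diatomaceous earth = ln(0.105/0.0772)/(2πk) = 0.3076/(2π·0.101) = 0.4847 m·K/W
ΣR = 0.001152 + 2.119 + 0.4847 = 2.605 m·K/W
Q' = ΔT/ΣR = (213 °C − 30.3 °C)/2.605 = 70.1 W/m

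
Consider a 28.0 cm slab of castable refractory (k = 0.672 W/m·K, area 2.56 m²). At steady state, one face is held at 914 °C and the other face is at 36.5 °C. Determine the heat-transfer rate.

Q = kA·ΔT/L = 0.672 × 2.56 × |914 °C − 36.5 °C| / 0.280 = 5390 W

Q = 5390 W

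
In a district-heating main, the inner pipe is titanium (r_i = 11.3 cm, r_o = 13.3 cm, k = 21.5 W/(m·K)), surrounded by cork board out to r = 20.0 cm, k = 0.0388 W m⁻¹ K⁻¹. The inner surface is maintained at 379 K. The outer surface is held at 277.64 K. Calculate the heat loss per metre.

Q' = 60.5 W/m

Resistance network (inner→outer):
  R'_titanium = ln(0.133/0.113)/(2πk) = 0.1630/(2π·21.5) = 0.001206 m·K/W
  R'_cork board = ln(0.200/0.133)/(2πk) = 0.4080/(2π·0.0388) = 1.673 m·K/W
ΣR = 0.001206 + 1.673 = 1.674 m·K/W
Q' = ΔT/ΣR = (379 K − 277.64 K)/1.674 = 60.5 W/m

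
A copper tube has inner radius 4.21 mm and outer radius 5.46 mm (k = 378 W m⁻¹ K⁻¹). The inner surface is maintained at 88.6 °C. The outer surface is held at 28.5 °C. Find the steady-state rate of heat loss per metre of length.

Q' = 5.49×10^5 W/m

Q' = 2πk·ΔT/ln(r₂/r₁) = 2π × 378 × 60.1 / ln(0.00546/0.00421) = 5.49×10^5 W/m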